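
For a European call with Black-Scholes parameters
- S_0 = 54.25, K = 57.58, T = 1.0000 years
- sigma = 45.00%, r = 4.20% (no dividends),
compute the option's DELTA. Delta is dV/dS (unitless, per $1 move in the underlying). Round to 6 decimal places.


Answer: Delta = 0.573758

Derivation:
d1 = 0.1859504605; d2 = -0.2640495395
phi(d1) = 0.3921043326; exp(-qT) = 1.0000000000; exp(-rT) = 0.9588697806
N(d1) = 0.5737581948
Delta = exp(-qT) * N(d1) = 1.0000000000 * 0.5737581948 = 0.573758


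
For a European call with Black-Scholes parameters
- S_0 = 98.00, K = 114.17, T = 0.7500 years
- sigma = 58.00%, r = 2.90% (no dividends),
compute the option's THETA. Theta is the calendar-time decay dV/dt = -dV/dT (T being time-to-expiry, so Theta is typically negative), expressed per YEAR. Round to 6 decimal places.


Answer: Theta = -14.077365

Derivation:
d1 = -0.0095981237; d2 = -0.5118928579
phi(d1) = 0.3989239047; exp(-qT) = 1.0000000000; exp(-rT) = 0.9784848257
Theta = -S*exp(-qT)*phi(d1)*sigma/(2*sqrt(T)) - r*K*exp(-rT)*N(d2) + q*S*exp(-qT)*N(d1)
N(d1) = 0.4961709614; N(d2) = 0.3043629985; sqrt(T) = 0.8660254038
Term 1 = -98.0000 * 1.0000000000 * 0.3989239047 * 0.5800 / (2 * 0.8660254038) = -13.0913219426
Term 2 = -0.0290 * 114.1700 * 0.9784848257 * 0.3043629985 = -0.9860432126
Term 3 = 0 (no dividend yield, q = 0)
Theta = -13.0913219426 + (-0.9860432126) + (0.0000000000) = -14.077365


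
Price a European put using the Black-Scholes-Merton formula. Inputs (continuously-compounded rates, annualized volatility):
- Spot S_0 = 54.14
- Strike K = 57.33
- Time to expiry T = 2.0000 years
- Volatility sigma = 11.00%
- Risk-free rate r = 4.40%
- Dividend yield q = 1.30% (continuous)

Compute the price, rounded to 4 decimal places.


Answer: Price = 3.1392

Derivation:
d1 = (ln(S/K) + (r - q + 0.5*sigma^2) * T) / (sigma * sqrt(T)) = 0.10831100
d2 = d1 - sigma * sqrt(T) = -0.04725249
exp(-rT) = 0.91576088; exp(-qT) = 0.97433509
P = K * exp(-rT) * N(-d2) - S_0 * exp(-qT) * N(-d1)
N(-d1) = 0.45687450; N(-d2) = 0.51884400
P = 57.3300 * 0.91576088 * 0.51884400 - 54.1400 * 0.97433509 * 0.45687450 = 3.1392


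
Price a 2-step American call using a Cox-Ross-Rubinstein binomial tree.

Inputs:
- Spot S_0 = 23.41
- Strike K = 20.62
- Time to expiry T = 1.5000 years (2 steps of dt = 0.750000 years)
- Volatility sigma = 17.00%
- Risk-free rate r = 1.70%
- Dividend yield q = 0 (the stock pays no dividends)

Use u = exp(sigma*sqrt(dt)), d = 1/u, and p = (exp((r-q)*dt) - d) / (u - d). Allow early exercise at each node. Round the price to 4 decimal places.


dt = T/N = 0.750000
u = exp(sigma*sqrt(dt)) = 1.158614; d = 1/u = 0.863100
p = (exp((r-q)*dt) - d) / (u - d) = 0.506682
Discount per step: exp(-r*dt) = 0.987331
Stock lattice S(k, i) with i counting down-moves:
  k=0: S(0,0) = 23.4100
  k=1: S(1,0) = 27.1231; S(1,1) = 20.2052
  k=2: S(2,0) = 31.4253; S(2,1) = 23.4100; S(2,2) = 17.4391
Terminal payoffs V(N, i) = max(S_T - K, 0):
  V(2,0) = 10.805257; V(2,1) = 2.790000; V(2,2) = 0.000000
Backward induction: V(k, i) = exp(-r*dt) * [p * V(k+1, i) + (1-p) * V(k+1, i+1)]; then take max(V_cont, immediate exercise) for American.
  V(1,0) = exp(-r*dt) * [p*10.805257 + (1-p)*2.790000] = 6.764386; exercise = 6.503150; V(1,0) = max -> 6.764386
  V(1,1) = exp(-r*dt) * [p*2.790000 + (1-p)*0.000000] = 1.395732; exercise = 0.000000; V(1,1) = max -> 1.395732
  V(0,0) = exp(-r*dt) * [p*6.764386 + (1-p)*1.395732] = 4.063786; exercise = 2.790000; V(0,0) = max -> 4.063786

Answer: Price = V(0,0) = 4.0638


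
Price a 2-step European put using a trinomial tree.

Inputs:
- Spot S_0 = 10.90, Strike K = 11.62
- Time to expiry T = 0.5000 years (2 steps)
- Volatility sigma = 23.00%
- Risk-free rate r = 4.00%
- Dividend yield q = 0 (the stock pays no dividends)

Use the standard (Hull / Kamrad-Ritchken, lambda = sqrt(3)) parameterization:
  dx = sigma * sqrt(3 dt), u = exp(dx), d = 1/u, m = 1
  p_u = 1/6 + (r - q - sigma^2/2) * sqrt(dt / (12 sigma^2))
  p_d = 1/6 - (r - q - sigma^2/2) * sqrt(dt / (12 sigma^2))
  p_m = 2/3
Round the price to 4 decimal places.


dt = T/N = 0.250000; dx = sigma*sqrt(3*dt) = 0.199186
u = exp(dx) = 1.220409; d = 1/u = 0.819398
p_u = 0.175170, p_m = 0.666667, p_d = 0.158163
Discount per step: exp(-r*dt) = 0.990050
Stock lattice S(k, j) with j the centered position index:
  k=0: S(0,+0) = 10.9000
  k=1: S(1,-1) = 8.9314; S(1,+0) = 10.9000; S(1,+1) = 13.3025
  k=2: S(2,-2) = 7.3184; S(2,-1) = 8.9314; S(2,+0) = 10.9000; S(2,+1) = 13.3025; S(2,+2) = 16.2344
Terminal payoffs V(N, j) = max(K - S_T, 0):
  V(2,-2) = 4.301605; V(2,-1) = 2.688566; V(2,+0) = 0.720000; V(2,+1) = 0.000000; V(2,+2) = 0.000000
Backward induction: V(k, j) = exp(-r*dt) * [p_u * V(k+1, j+1) + p_m * V(k+1, j) + p_d * V(k+1, j-1)]
  V(1,-1) = exp(-r*dt) * [p_u*0.720000 + p_m*2.688566 + p_d*4.301605] = 2.572997
  V(1,+0) = exp(-r*dt) * [p_u*0.000000 + p_m*0.720000 + p_d*2.688566] = 0.896225
  V(1,+1) = exp(-r*dt) * [p_u*0.000000 + p_m*0.000000 + p_d*0.720000] = 0.112744
  V(0,+0) = exp(-r*dt) * [p_u*0.112744 + p_m*0.896225 + p_d*2.572997] = 1.013996

Answer: Price = V(0,0) = 1.0140


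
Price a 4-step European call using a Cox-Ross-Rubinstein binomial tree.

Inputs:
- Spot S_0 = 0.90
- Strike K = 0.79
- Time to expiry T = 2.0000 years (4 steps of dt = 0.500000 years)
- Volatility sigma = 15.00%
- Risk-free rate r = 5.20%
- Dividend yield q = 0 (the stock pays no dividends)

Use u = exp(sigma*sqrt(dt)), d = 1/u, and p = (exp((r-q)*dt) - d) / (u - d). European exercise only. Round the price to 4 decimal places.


Answer: Price = V(0,0) = 0.2015

Derivation:
dt = T/N = 0.500000
u = exp(sigma*sqrt(dt)) = 1.111895; d = 1/u = 0.899365
p = (exp((r-q)*dt) - d) / (u - d) = 0.597448
Discount per step: exp(-r*dt) = 0.974335
Stock lattice S(k, i) with i counting down-moves:
  k=0: S(0,0) = 0.9000
  k=1: S(1,0) = 1.0007; S(1,1) = 0.8094
  k=2: S(2,0) = 1.1127; S(2,1) = 0.9000; S(2,2) = 0.7280
  k=3: S(3,0) = 1.2372; S(3,1) = 1.0007; S(3,2) = 0.8094; S(3,3) = 0.6547
  k=4: S(4,0) = 1.3756; S(4,1) = 1.1127; S(4,2) = 0.9000; S(4,3) = 0.7280; S(4,4) = 0.5888
Terminal payoffs V(N, i) = max(S_T - K, 0):
  V(4,0) = 0.585619; V(4,1) = 0.322680; V(4,2) = 0.110000; V(4,3) = 0.000000; V(4,4) = 0.000000
Backward induction: V(k, i) = exp(-r*dt) * [p * V(k+1, i) + (1-p) * V(k+1, i+1)].
  V(3,0) = exp(-r*dt) * [p*0.585619 + (1-p)*0.322680] = 0.467459
  V(3,1) = exp(-r*dt) * [p*0.322680 + (1-p)*0.110000] = 0.230981
  V(3,2) = exp(-r*dt) * [p*0.110000 + (1-p)*0.000000] = 0.064033
  V(3,3) = exp(-r*dt) * [p*0.000000 + (1-p)*0.000000] = 0.000000
  V(2,0) = exp(-r*dt) * [p*0.467459 + (1-p)*0.230981] = 0.362710
  V(2,1) = exp(-r*dt) * [p*0.230981 + (1-p)*0.064033] = 0.159572
  V(2,2) = exp(-r*dt) * [p*0.064033 + (1-p)*0.000000] = 0.037274
  V(1,0) = exp(-r*dt) * [p*0.362710 + (1-p)*0.159572] = 0.273726
  V(1,1) = exp(-r*dt) * [p*0.159572 + (1-p)*0.037274] = 0.107509
  V(0,0) = exp(-r*dt) * [p*0.273726 + (1-p)*0.107509] = 0.201508


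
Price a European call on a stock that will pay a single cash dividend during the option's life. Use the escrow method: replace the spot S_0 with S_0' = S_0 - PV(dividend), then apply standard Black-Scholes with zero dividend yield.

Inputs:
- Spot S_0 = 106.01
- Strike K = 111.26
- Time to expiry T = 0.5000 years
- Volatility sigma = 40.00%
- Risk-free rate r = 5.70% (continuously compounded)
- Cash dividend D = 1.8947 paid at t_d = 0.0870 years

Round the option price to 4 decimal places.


PV(D) = D * exp(-r * t_d) = 1.8947 * 0.99505328 = 1.88532744
S_0' = S_0 - PV(D) = 106.0100 - 1.88532744 = 104.12467256
d1 = (ln(S_0'/K) + (r + sigma^2/2)*T) / (sigma*sqrt(T)) = 0.00784588
d2 = d1 - sigma*sqrt(T) = -0.27499683
exp(-rT) = 0.97190229
N(d1) = 0.50313002; N(d2) = 0.39165934
C = S_0' * N(d1) - K * exp(-rT) * N(d2) = 104.12467256 * 0.50313002 - 111.2600 * 0.97190229 * 0.39165934 = 10.0366

Answer: Price = 10.0366


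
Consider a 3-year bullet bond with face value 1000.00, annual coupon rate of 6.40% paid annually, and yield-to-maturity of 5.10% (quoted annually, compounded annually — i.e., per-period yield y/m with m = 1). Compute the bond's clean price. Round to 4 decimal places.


Coupon per period c = face * coupon_rate / m = 64.000000
Periods per year m = 1; per-period yield y/m = 0.051000
Number of cashflows N = 3
Cashflows (t years, CF_t, discount factor 1/(1+y/m)^(m*t), PV):
  t = 1.0000: CF_t = 64.000000, DF = 0.951475, PV = 60.894386
  t = 2.0000: CF_t = 64.000000, DF = 0.905304, PV = 57.939473
  t = 3.0000: CF_t = 1064.000000, DF = 0.861374, PV = 916.502133
Price P = sum_t PV_t = 1035.335992

Answer: Price = 1035.3360


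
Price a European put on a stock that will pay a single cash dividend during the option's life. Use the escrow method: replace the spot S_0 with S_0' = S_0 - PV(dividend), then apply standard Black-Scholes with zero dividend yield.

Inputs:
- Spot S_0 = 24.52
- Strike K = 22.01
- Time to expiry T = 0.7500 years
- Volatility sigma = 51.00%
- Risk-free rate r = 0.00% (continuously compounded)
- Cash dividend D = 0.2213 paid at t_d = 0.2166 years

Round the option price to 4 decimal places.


PV(D) = D * exp(-r * t_d) = 0.2213 * 1.00000000 = 0.22130000
S_0' = S_0 - PV(D) = 24.5200 - 0.22130000 = 24.29870000
d1 = (ln(S_0'/K) + (r + sigma^2/2)*T) / (sigma*sqrt(T)) = 0.44481658
d2 = d1 - sigma*sqrt(T) = 0.00314363
exp(-rT) = 1.00000000
N(-d1) = 0.32822615; N(-d2) = 0.49874588
P = K * exp(-rT) * N(-d2) - S_0' * N(-d1) = 22.0100 * 1.00000000 * 0.49874588 - 24.29870000 * 0.32822615 = 3.0019

Answer: Price = 3.0019


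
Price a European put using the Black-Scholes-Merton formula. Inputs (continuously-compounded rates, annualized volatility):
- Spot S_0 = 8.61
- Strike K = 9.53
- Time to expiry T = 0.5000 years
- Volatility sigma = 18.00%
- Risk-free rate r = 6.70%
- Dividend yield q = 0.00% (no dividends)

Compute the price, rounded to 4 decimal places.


d1 = (ln(S/K) + (r - q + 0.5*sigma^2) * T) / (sigma * sqrt(T)) = -0.47077912
d2 = d1 - sigma * sqrt(T) = -0.59805834
exp(-rT) = 0.96705491; exp(-qT) = 1.00000000
P = K * exp(-rT) * N(-d2) - S_0 * exp(-qT) * N(-d1)
N(-d1) = 0.68110076; N(-d2) = 0.72509950
P = 9.5300 * 0.96705491 * 0.72509950 - 8.6100 * 1.00000000 * 0.68110076 = 0.8183

Answer: Price = 0.8183


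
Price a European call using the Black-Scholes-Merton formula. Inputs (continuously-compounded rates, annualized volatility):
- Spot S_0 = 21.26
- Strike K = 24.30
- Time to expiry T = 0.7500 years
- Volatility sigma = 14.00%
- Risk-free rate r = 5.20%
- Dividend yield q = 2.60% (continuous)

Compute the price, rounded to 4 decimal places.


d1 = (ln(S/K) + (r - q + 0.5*sigma^2) * T) / (sigma * sqrt(T)) = -0.88086312
d2 = d1 - sigma * sqrt(T) = -1.00210668
exp(-rT) = 0.96175071; exp(-qT) = 0.98068890
C = S_0 * exp(-qT) * N(d1) - K * exp(-rT) * N(d2)
N(d1) = 0.18919596; N(d2) = 0.15814604
C = 21.2600 * 0.98068890 * 0.18919596 - 24.3000 * 0.96175071 * 0.15814604 = 0.2487

Answer: Price = 0.2487


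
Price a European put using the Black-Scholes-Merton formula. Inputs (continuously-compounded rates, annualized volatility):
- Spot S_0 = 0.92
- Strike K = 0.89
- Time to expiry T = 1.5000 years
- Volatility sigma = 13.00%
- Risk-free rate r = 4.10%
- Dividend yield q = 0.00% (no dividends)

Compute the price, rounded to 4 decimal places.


Answer: Price = 0.0237

Derivation:
d1 = (ln(S/K) + (r - q + 0.5*sigma^2) * T) / (sigma * sqrt(T)) = 0.67409460
d2 = d1 - sigma * sqrt(T) = 0.51487777
exp(-rT) = 0.94035295; exp(-qT) = 1.00000000
P = K * exp(-rT) * N(-d2) - S_0 * exp(-qT) * N(-d1)
N(-d1) = 0.25012559; N(-d2) = 0.30331922
P = 0.8900 * 0.94035295 * 0.30331922 - 0.9200 * 1.00000000 * 0.25012559 = 0.0237


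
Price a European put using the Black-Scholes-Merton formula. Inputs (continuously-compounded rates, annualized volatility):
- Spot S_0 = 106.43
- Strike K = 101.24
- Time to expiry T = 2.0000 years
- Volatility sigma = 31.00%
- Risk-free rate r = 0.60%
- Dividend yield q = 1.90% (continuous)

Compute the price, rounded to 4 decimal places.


Answer: Price = 16.3785

Derivation:
d1 = (ln(S/K) + (r - q + 0.5*sigma^2) * T) / (sigma * sqrt(T)) = 0.27393216
d2 = d1 - sigma * sqrt(T) = -0.16447405
exp(-rT) = 0.98807171; exp(-qT) = 0.96271294
P = K * exp(-rT) * N(-d2) - S_0 * exp(-qT) * N(-d1)
N(-d1) = 0.39206838; N(-d2) = 0.56532101
P = 101.2400 * 0.98807171 * 0.56532101 - 106.4300 * 0.96271294 * 0.39206838 = 16.3785


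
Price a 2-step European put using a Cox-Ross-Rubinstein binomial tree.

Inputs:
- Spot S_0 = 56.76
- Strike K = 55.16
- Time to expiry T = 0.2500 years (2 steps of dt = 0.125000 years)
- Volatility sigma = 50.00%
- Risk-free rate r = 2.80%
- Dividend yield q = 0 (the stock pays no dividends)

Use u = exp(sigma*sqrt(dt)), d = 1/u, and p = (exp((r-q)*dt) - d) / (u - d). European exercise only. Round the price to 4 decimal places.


Answer: Price = V(0,0) = 4.3370

Derivation:
dt = T/N = 0.125000
u = exp(sigma*sqrt(dt)) = 1.193365; d = 1/u = 0.837967
p = (exp((r-q)*dt) - d) / (u - d) = 0.465786
Discount per step: exp(-r*dt) = 0.996506
Stock lattice S(k, i) with i counting down-moves:
  k=0: S(0,0) = 56.7600
  k=1: S(1,0) = 67.7354; S(1,1) = 47.5630
  k=2: S(2,0) = 80.8330; S(2,1) = 56.7600; S(2,2) = 39.8562
Terminal payoffs V(N, i) = max(K - S_T, 0):
  V(2,0) = 0.000000; V(2,1) = 0.000000; V(2,2) = 15.303781
Backward induction: V(k, i) = exp(-r*dt) * [p * V(k+1, i) + (1-p) * V(k+1, i+1)].
  V(1,0) = exp(-r*dt) * [p*0.000000 + (1-p)*0.000000] = 0.000000
  V(1,1) = exp(-r*dt) * [p*0.000000 + (1-p)*15.303781] = 8.146931
  V(0,0) = exp(-r*dt) * [p*0.000000 + (1-p)*8.146931] = 4.336999


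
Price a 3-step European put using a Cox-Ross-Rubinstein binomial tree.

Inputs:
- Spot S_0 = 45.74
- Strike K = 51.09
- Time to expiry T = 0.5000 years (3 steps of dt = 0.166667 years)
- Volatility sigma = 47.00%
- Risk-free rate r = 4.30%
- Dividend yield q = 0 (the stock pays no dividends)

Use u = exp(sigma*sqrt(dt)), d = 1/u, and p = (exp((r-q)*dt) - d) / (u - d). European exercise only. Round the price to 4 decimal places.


dt = T/N = 0.166667
u = exp(sigma*sqrt(dt)) = 1.211521; d = 1/u = 0.825409
p = (exp((r-q)*dt) - d) / (u - d) = 0.470805
Discount per step: exp(-r*dt) = 0.992859
Stock lattice S(k, i) with i counting down-moves:
  k=0: S(0,0) = 45.7400
  k=1: S(1,0) = 55.4150; S(1,1) = 37.7542
  k=2: S(2,0) = 67.1364; S(2,1) = 45.7400; S(2,2) = 31.1626
  k=3: S(3,0) = 81.3372; S(3,1) = 55.4150; S(3,2) = 37.7542; S(3,3) = 25.7219
Terminal payoffs V(N, i) = max(K - S_T, 0):
  V(3,0) = 0.000000; V(3,1) = 0.000000; V(3,2) = 13.335809; V(3,3) = 25.368092
Backward induction: V(k, i) = exp(-r*dt) * [p * V(k+1, i) + (1-p) * V(k+1, i+1)].
  V(2,0) = exp(-r*dt) * [p*0.000000 + (1-p)*0.000000] = 0.000000
  V(2,1) = exp(-r*dt) * [p*0.000000 + (1-p)*13.335809] = 7.006844
  V(2,2) = exp(-r*dt) * [p*13.335809 + (1-p)*25.368092] = 19.562528
  V(1,0) = exp(-r*dt) * [p*0.000000 + (1-p)*7.006844] = 3.681507
  V(1,1) = exp(-r*dt) * [p*7.006844 + (1-p)*19.562528] = 13.553763
  V(0,0) = exp(-r*dt) * [p*3.681507 + (1-p)*13.553763] = 8.842256

Answer: Price = V(0,0) = 8.8423


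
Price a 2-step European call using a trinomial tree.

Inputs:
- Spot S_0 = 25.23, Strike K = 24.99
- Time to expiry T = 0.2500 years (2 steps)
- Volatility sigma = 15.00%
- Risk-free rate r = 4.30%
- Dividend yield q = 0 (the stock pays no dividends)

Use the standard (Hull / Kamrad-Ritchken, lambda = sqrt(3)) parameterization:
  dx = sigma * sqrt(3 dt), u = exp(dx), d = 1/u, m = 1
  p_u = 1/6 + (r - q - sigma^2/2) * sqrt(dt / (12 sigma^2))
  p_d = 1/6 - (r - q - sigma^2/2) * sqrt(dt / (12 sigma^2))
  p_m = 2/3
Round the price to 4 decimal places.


Answer: Price = V(0,0) = 0.9677

Derivation:
dt = T/N = 0.125000; dx = sigma*sqrt(3*dt) = 0.091856
u = exp(dx) = 1.096207; d = 1/u = 0.912237
p_u = 0.188270, p_m = 0.666667, p_d = 0.145064
Discount per step: exp(-r*dt) = 0.994639
Stock lattice S(k, j) with j the centered position index:
  k=0: S(0,+0) = 25.2300
  k=1: S(1,-1) = 23.0157; S(1,+0) = 25.2300; S(1,+1) = 27.6573
  k=2: S(2,-2) = 20.9958; S(2,-1) = 23.0157; S(2,+0) = 25.2300; S(2,+1) = 27.6573; S(2,+2) = 30.3181
Terminal payoffs V(N, j) = max(S_T - K, 0):
  V(2,-2) = 0.000000; V(2,-1) = 0.000000; V(2,+0) = 0.240000; V(2,+1) = 2.667298; V(2,+2) = 5.328118
Backward induction: V(k, j) = exp(-r*dt) * [p_u * V(k+1, j+1) + p_m * V(k+1, j) + p_d * V(k+1, j-1)]
  V(1,-1) = exp(-r*dt) * [p_u*0.240000 + p_m*0.000000 + p_d*0.000000] = 0.044943
  V(1,+0) = exp(-r*dt) * [p_u*2.667298 + p_m*0.240000 + p_d*0.000000] = 0.658622
  V(1,+1) = exp(-r*dt) * [p_u*5.328118 + p_m*2.667298 + p_d*0.240000] = 2.801041
  V(0,+0) = exp(-r*dt) * [p_u*2.801041 + p_m*0.658622 + p_d*0.044943] = 0.967737


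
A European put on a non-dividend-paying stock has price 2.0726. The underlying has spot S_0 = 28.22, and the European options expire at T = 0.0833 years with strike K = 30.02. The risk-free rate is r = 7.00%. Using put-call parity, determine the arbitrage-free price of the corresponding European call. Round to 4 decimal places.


Put-call parity: C - P = S_0 * exp(-qT) - K * exp(-rT).
S_0 * exp(-qT) = 28.2200 * 1.00000000 = 28.22000000
K * exp(-rT) = 30.0200 * 0.99418597 = 29.84546274
C = P + S*exp(-qT) - K*exp(-rT)
C = 2.0726 + 28.22000000 - 29.84546274 = 0.4471

Answer: Call price = 0.4471


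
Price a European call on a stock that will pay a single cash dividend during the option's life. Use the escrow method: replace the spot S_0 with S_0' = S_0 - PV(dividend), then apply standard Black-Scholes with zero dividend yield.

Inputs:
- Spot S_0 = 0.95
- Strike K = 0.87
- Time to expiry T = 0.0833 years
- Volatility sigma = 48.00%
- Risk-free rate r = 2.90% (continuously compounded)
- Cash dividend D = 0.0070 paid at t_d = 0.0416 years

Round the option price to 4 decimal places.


Answer: Price = 0.0963

Derivation:
PV(D) = D * exp(-r * t_d) = 0.0070 * 0.99879433 = 0.00699156
S_0' = S_0 - PV(D) = 0.9500 - 0.00699156 = 0.94300844
d1 = (ln(S_0'/K) + (r + sigma^2/2)*T) / (sigma*sqrt(T)) = 0.66837246
d2 = d1 - sigma*sqrt(T) = 0.52983611
exp(-rT) = 0.99758722
N(d1) = 0.74805207; N(d2) = 0.70188722
C = S_0' * N(d1) - K * exp(-rT) * N(d2) = 0.94300844 * 0.74805207 - 0.8700 * 0.99758722 * 0.70188722 = 0.0963


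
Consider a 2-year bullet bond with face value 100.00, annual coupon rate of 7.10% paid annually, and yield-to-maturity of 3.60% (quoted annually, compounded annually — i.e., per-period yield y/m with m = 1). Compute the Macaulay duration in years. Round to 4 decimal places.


Answer: Macaulay duration = 1.9357 years

Derivation:
Coupon per period c = face * coupon_rate / m = 7.100000
Periods per year m = 1; per-period yield y/m = 0.036000
Number of cashflows N = 2
Cashflows (t years, CF_t, discount factor 1/(1+y/m)^(m*t), PV):
  t = 1.0000: CF_t = 7.100000, DF = 0.965251, PV = 6.853282
  t = 2.0000: CF_t = 107.100000, DF = 0.931709, PV = 99.786080
Price P = sum_t PV_t = 106.639361
Macaulay numerator sum_t t * PV_t:
  t * PV_t at t = 1.0000: 6.853282
  t * PV_t at t = 2.0000: 199.572159
Macaulay duration D = (sum_t t * PV_t) / P = 206.425441 / 106.639361 = 1.935734


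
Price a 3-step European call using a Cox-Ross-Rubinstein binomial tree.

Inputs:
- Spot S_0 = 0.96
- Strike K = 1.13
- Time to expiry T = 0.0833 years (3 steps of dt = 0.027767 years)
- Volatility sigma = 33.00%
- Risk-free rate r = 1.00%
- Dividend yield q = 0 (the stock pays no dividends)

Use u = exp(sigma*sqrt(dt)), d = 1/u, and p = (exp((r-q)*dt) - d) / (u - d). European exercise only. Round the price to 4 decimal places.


Answer: Price = V(0,0) = 0.0003

Derivation:
dt = T/N = 0.027767
u = exp(sigma*sqrt(dt)) = 1.056529; d = 1/u = 0.946496
p = (exp((r-q)*dt) - d) / (u - d) = 0.488780
Discount per step: exp(-r*dt) = 0.999722
Stock lattice S(k, i) with i counting down-moves:
  k=0: S(0,0) = 0.9600
  k=1: S(1,0) = 1.0143; S(1,1) = 0.9086
  k=2: S(2,0) = 1.0716; S(2,1) = 0.9600; S(2,2) = 0.8600
  k=3: S(3,0) = 1.1322; S(3,1) = 1.0143; S(3,2) = 0.9086; S(3,3) = 0.8140
Terminal payoffs V(N, i) = max(S_T - K, 0):
  V(3,0) = 0.002180; V(3,1) = 0.000000; V(3,2) = 0.000000; V(3,3) = 0.000000
Backward induction: V(k, i) = exp(-r*dt) * [p * V(k+1, i) + (1-p) * V(k+1, i+1)].
  V(2,0) = exp(-r*dt) * [p*0.002180 + (1-p)*0.000000] = 0.001065
  V(2,1) = exp(-r*dt) * [p*0.000000 + (1-p)*0.000000] = 0.000000
  V(2,2) = exp(-r*dt) * [p*0.000000 + (1-p)*0.000000] = 0.000000
  V(1,0) = exp(-r*dt) * [p*0.001065 + (1-p)*0.000000] = 0.000521
  V(1,1) = exp(-r*dt) * [p*0.000000 + (1-p)*0.000000] = 0.000000
  V(0,0) = exp(-r*dt) * [p*0.000521 + (1-p)*0.000000] = 0.000254


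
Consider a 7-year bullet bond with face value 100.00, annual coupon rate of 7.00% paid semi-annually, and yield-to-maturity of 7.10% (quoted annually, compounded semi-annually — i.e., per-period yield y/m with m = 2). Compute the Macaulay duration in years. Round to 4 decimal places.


Coupon per period c = face * coupon_rate / m = 3.500000
Periods per year m = 2; per-period yield y/m = 0.035500
Number of cashflows N = 14
Cashflows (t years, CF_t, discount factor 1/(1+y/m)^(m*t), PV):
  t = 0.5000: CF_t = 3.500000, DF = 0.965717, PV = 3.380010
  t = 1.0000: CF_t = 3.500000, DF = 0.932609, PV = 3.264133
  t = 1.5000: CF_t = 3.500000, DF = 0.900637, PV = 3.152229
  t = 2.0000: CF_t = 3.500000, DF = 0.869760, PV = 3.044161
  t = 2.5000: CF_t = 3.500000, DF = 0.839942, PV = 2.939798
  t = 3.0000: CF_t = 3.500000, DF = 0.811147, PV = 2.839013
  t = 3.5000: CF_t = 3.500000, DF = 0.783338, PV = 2.741684
  t = 4.0000: CF_t = 3.500000, DF = 0.756483, PV = 2.647691
  t = 4.5000: CF_t = 3.500000, DF = 0.730549, PV = 2.556920
  t = 5.0000: CF_t = 3.500000, DF = 0.705503, PV = 2.469261
  t = 5.5000: CF_t = 3.500000, DF = 0.681316, PV = 2.384608
  t = 6.0000: CF_t = 3.500000, DF = 0.657959, PV = 2.302856
  t = 6.5000: CF_t = 3.500000, DF = 0.635402, PV = 2.223907
  t = 7.0000: CF_t = 103.500000, DF = 0.613619, PV = 63.509531
Price P = sum_t PV_t = 99.455801
Macaulay numerator sum_t t * PV_t:
  t * PV_t at t = 0.5000: 1.690005
  t * PV_t at t = 1.0000: 3.264133
  t * PV_t at t = 1.5000: 4.728343
  t * PV_t at t = 2.0000: 6.088322
  t * PV_t at t = 2.5000: 7.349496
  t * PV_t at t = 3.0000: 8.517040
  t * PV_t at t = 3.5000: 9.595892
  t * PV_t at t = 4.0000: 10.590762
  t * PV_t at t = 4.5000: 11.506139
  t * PV_t at t = 5.0000: 12.346305
  t * PV_t at t = 5.5000: 13.115341
  t * PV_t at t = 6.0000: 13.817137
  t * PV_t at t = 6.5000: 14.455398
  t * PV_t at t = 7.0000: 444.566716
Macaulay duration D = (sum_t t * PV_t) / P = 561.631030 / 99.455801 = 5.647041

Answer: Macaulay duration = 5.6470 years


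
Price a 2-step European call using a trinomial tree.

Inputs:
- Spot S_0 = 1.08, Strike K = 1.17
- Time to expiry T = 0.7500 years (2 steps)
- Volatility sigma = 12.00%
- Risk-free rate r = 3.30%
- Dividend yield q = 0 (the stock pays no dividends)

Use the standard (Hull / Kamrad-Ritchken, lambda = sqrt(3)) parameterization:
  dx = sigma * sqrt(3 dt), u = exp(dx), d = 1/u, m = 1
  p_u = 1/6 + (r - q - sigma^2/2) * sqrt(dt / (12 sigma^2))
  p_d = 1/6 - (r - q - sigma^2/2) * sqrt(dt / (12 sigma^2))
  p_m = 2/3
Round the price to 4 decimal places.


dt = T/N = 0.375000; dx = sigma*sqrt(3*dt) = 0.127279
u = exp(dx) = 1.135734; d = 1/u = 0.880488
p_u = 0.204674, p_m = 0.666667, p_d = 0.128660
Discount per step: exp(-r*dt) = 0.987701
Stock lattice S(k, j) with j the centered position index:
  k=0: S(0,+0) = 1.0800
  k=1: S(1,-1) = 0.9509; S(1,+0) = 1.0800; S(1,+1) = 1.2266
  k=2: S(2,-2) = 0.8373; S(2,-1) = 0.9509; S(2,+0) = 1.0800; S(2,+1) = 1.2266; S(2,+2) = 1.3931
Terminal payoffs V(N, j) = max(S_T - K, 0):
  V(2,-2) = 0.000000; V(2,-1) = 0.000000; V(2,+0) = 0.000000; V(2,+1) = 0.056593; V(2,+2) = 0.223083
Backward induction: V(k, j) = exp(-r*dt) * [p_u * V(k+1, j+1) + p_m * V(k+1, j) + p_d * V(k+1, j-1)]
  V(1,-1) = exp(-r*dt) * [p_u*0.000000 + p_m*0.000000 + p_d*0.000000] = 0.000000
  V(1,+0) = exp(-r*dt) * [p_u*0.056593 + p_m*0.000000 + p_d*0.000000] = 0.011441
  V(1,+1) = exp(-r*dt) * [p_u*0.223083 + p_m*0.056593 + p_d*0.000000] = 0.082362
  V(0,+0) = exp(-r*dt) * [p_u*0.082362 + p_m*0.011441 + p_d*0.000000] = 0.024183

Answer: Price = V(0,0) = 0.0242


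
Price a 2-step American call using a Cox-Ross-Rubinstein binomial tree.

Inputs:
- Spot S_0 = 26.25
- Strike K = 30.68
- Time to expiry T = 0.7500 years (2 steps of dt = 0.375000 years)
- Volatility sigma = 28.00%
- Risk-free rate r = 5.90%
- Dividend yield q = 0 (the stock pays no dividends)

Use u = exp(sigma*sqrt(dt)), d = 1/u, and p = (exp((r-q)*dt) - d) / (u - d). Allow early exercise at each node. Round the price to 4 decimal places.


Answer: Price = V(0,0) = 1.6454

Derivation:
dt = T/N = 0.375000
u = exp(sigma*sqrt(dt)) = 1.187042; d = 1/u = 0.842430
p = (exp((r-q)*dt) - d) / (u - d) = 0.522157
Discount per step: exp(-r*dt) = 0.978118
Stock lattice S(k, i) with i counting down-moves:
  k=0: S(0,0) = 26.2500
  k=1: S(1,0) = 31.1598; S(1,1) = 22.1138
  k=2: S(2,0) = 36.9880; S(2,1) = 26.2500; S(2,2) = 18.6293
Terminal payoffs V(N, i) = max(S_T - K, 0):
  V(2,0) = 6.308038; V(2,1) = 0.000000; V(2,2) = 0.000000
Backward induction: V(k, i) = exp(-r*dt) * [p * V(k+1, i) + (1-p) * V(k+1, i+1)]; then take max(V_cont, immediate exercise) for American.
  V(1,0) = exp(-r*dt) * [p*6.308038 + (1-p)*0.000000] = 3.221711; exercise = 0.479846; V(1,0) = max -> 3.221711
  V(1,1) = exp(-r*dt) * [p*0.000000 + (1-p)*0.000000] = 0.000000; exercise = 0.000000; V(1,1) = max -> 0.000000
  V(0,0) = exp(-r*dt) * [p*3.221711 + (1-p)*0.000000] = 1.645428; exercise = 0.000000; V(0,0) = max -> 1.645428


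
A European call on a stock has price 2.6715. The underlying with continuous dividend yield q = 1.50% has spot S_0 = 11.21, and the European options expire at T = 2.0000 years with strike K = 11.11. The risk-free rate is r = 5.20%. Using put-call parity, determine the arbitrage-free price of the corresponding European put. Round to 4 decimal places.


Answer: Put price = 1.8054

Derivation:
Put-call parity: C - P = S_0 * exp(-qT) - K * exp(-rT).
S_0 * exp(-qT) = 11.2100 * 0.97044553 = 10.87869443
K * exp(-rT) = 11.1100 * 0.90122530 = 10.01261305
P = C - S*exp(-qT) + K*exp(-rT)
P = 2.6715 - 10.87869443 + 10.01261305 = 1.8054


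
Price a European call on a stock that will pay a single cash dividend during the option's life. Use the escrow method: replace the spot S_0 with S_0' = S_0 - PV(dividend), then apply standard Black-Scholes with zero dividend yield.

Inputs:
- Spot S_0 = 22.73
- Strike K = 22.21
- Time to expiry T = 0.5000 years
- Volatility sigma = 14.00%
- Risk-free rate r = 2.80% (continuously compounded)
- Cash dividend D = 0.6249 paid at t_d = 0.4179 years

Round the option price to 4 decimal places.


Answer: Price = 0.9784

Derivation:
PV(D) = D * exp(-r * t_d) = 0.6249 * 0.98836699 = 0.61763053
S_0' = S_0 - PV(D) = 22.7300 - 0.61763053 = 22.11236947
d1 = (ln(S_0'/K) + (r + sigma^2/2)*T) / (sigma*sqrt(T)) = 0.14641675
d2 = d1 - sigma*sqrt(T) = 0.04742180
exp(-rT) = 0.98609754
N(d1) = 0.55820380; N(d2) = 0.51891147
C = S_0' * N(d1) - K * exp(-rT) * N(d2) = 22.11236947 * 0.55820380 - 22.2100 * 0.98609754 * 0.51891147 = 0.9784


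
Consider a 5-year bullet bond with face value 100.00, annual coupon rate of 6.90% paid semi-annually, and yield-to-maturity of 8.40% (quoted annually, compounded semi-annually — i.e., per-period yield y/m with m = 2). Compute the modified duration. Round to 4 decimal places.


Coupon per period c = face * coupon_rate / m = 3.450000
Periods per year m = 2; per-period yield y/m = 0.042000
Number of cashflows N = 10
Cashflows (t years, CF_t, discount factor 1/(1+y/m)^(m*t), PV):
  t = 0.5000: CF_t = 3.450000, DF = 0.959693, PV = 3.310940
  t = 1.0000: CF_t = 3.450000, DF = 0.921010, PV = 3.177486
  t = 1.5000: CF_t = 3.450000, DF = 0.883887, PV = 3.049411
  t = 2.0000: CF_t = 3.450000, DF = 0.848260, PV = 2.926498
  t = 2.5000: CF_t = 3.450000, DF = 0.814069, PV = 2.808539
  t = 3.0000: CF_t = 3.450000, DF = 0.781257, PV = 2.695335
  t = 3.5000: CF_t = 3.450000, DF = 0.749766, PV = 2.586694
  t = 4.0000: CF_t = 3.450000, DF = 0.719545, PV = 2.482432
  t = 4.5000: CF_t = 3.450000, DF = 0.690543, PV = 2.382372
  t = 5.0000: CF_t = 103.450000, DF = 0.662709, PV = 68.557237
Price P = sum_t PV_t = 93.976945
First compute Macaulay numerator sum_t t * PV_t:
  t * PV_t at t = 0.5000: 1.655470
  t * PV_t at t = 1.0000: 3.177486
  t * PV_t at t = 1.5000: 4.574116
  t * PV_t at t = 2.0000: 5.852996
  t * PV_t at t = 2.5000: 7.021348
  t * PV_t at t = 3.0000: 8.086006
  t * PV_t at t = 3.5000: 9.053429
  t * PV_t at t = 4.0000: 9.929728
  t * PV_t at t = 4.5000: 10.720675
  t * PV_t at t = 5.0000: 342.786184
Macaulay duration D = 402.857438 / 93.976945 = 4.286769
Modified duration = D / (1 + y/m) = 4.286769 / (1 + 0.042000) = 4.113982

Answer: Modified duration = 4.1140


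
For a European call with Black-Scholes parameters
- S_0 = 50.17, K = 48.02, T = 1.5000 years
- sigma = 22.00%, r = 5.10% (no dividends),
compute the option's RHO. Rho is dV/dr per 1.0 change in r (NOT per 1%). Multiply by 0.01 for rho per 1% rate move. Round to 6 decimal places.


d1 = 0.5811958042; d2 = 0.3117519325
phi(d1) = 0.3369459273; exp(-qT) = 1.0000000000; exp(-rT) = 0.9263529143
N(d2) = 0.6223854715
Rho = K*T*exp(-rT)*N(d2) = 48.0200 * 1.5000 * 0.9263529143 * 0.6223854715 = 41.528795

Answer: Rho = 41.528795


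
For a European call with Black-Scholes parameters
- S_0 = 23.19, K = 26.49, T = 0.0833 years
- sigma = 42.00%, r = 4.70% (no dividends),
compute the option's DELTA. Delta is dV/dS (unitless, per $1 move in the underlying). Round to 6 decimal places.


d1 = -1.0046583885; d2 = -1.1258776939
phi(d1) = 0.2408435390; exp(-qT) = 1.0000000000; exp(-rT) = 0.9960925540
N(d1) = 0.1575306857
Delta = exp(-qT) * N(d1) = 1.0000000000 * 0.1575306857 = 0.157531

Answer: Delta = 0.157531


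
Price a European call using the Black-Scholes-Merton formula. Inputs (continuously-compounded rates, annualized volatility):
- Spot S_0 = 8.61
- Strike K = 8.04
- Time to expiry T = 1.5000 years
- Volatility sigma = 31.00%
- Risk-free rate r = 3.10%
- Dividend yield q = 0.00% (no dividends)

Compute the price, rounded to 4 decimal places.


d1 = (ln(S/K) + (r - q + 0.5*sigma^2) * T) / (sigma * sqrt(T)) = 0.49271680
d2 = d1 - sigma * sqrt(T) = 0.11304589
exp(-rT) = 0.95456456; exp(-qT) = 1.00000000
C = S_0 * exp(-qT) * N(d1) - K * exp(-rT) * N(d2)
N(d1) = 0.68889365; N(d2) = 0.54500291
C = 8.6100 * 1.00000000 * 0.68889365 - 8.0400 * 0.95456456 * 0.54500291 = 1.7486

Answer: Price = 1.7486


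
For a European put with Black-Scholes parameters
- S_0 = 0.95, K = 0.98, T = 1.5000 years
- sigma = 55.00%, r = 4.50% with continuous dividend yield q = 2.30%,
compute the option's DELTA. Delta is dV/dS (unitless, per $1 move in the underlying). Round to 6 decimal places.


d1 = 0.3396394380; d2 = -0.3339702412
phi(d1) = 0.3765833003; exp(-qT) = 0.9660883397; exp(-rT) = 0.9347277206
N(-d1) = 0.3670640373
Delta = -exp(-qT) * N(-d1) = -0.9660883397 * 0.3670640373 = -0.354616

Answer: Delta = -0.354616


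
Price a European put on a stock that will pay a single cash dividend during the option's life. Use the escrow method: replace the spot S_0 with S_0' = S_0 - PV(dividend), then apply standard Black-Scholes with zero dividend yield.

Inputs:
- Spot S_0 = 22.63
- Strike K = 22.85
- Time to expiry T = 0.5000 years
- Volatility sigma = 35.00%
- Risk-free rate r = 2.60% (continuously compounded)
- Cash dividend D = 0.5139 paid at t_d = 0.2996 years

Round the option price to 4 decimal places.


Answer: Price = 2.4240

Derivation:
PV(D) = D * exp(-r * t_d) = 0.5139 * 0.99224066 = 0.50991248
S_0' = S_0 - PV(D) = 22.6300 - 0.50991248 = 22.12008752
d1 = (ln(S_0'/K) + (r + sigma^2/2)*T) / (sigma*sqrt(T)) = 0.04509327
d2 = d1 - sigma*sqrt(T) = -0.20239410
exp(-rT) = 0.98708414
N(-d1) = 0.48201648; N(-d2) = 0.58019568
P = K * exp(-rT) * N(-d2) - S_0' * N(-d1) = 22.8500 * 0.98708414 * 0.58019568 - 22.12008752 * 0.48201648 = 2.4240


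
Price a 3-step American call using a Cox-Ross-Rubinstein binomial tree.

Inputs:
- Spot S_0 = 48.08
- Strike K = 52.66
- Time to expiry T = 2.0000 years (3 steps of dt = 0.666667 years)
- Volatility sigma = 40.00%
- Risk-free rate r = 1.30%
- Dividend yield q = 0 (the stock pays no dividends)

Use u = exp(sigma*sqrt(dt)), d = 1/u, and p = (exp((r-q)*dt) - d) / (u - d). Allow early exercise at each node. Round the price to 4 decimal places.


dt = T/N = 0.666667
u = exp(sigma*sqrt(dt)) = 1.386245; d = 1/u = 0.721373
p = (exp((r-q)*dt) - d) / (u - d) = 0.432160
Discount per step: exp(-r*dt) = 0.991371
Stock lattice S(k, i) with i counting down-moves:
  k=0: S(0,0) = 48.0800
  k=1: S(1,0) = 66.6507; S(1,1) = 34.6836
  k=2: S(2,0) = 92.3941; S(2,1) = 48.0800; S(2,2) = 25.0198
  k=3: S(3,0) = 128.0809; S(3,1) = 66.6507; S(3,2) = 34.6836; S(3,3) = 18.0486
Terminal payoffs V(N, i) = max(S_T - K, 0):
  V(3,0) = 75.420912; V(3,1) = 13.990658; V(3,2) = 0.000000; V(3,3) = 0.000000
Backward induction: V(k, i) = exp(-r*dt) * [p * V(k+1, i) + (1-p) * V(k+1, i+1)]; then take max(V_cont, immediate exercise) for American.
  V(2,0) = exp(-r*dt) * [p*75.420912 + (1-p)*13.990658] = 40.188555; exercise = 39.734140; V(2,0) = max -> 40.188555
  V(2,1) = exp(-r*dt) * [p*13.990658 + (1-p)*0.000000] = 5.994032; exercise = 0.000000; V(2,1) = max -> 5.994032
  V(2,2) = exp(-r*dt) * [p*0.000000 + (1-p)*0.000000] = 0.000000; exercise = 0.000000; V(2,2) = max -> 0.000000
  V(1,0) = exp(-r*dt) * [p*40.188555 + (1-p)*5.994032] = 20.592301; exercise = 13.990658; V(1,0) = max -> 20.592301
  V(1,1) = exp(-r*dt) * [p*5.994032 + (1-p)*0.000000] = 2.568029; exercise = 0.000000; V(1,1) = max -> 2.568029
  V(0,0) = exp(-r*dt) * [p*20.592301 + (1-p)*2.568029] = 10.268026; exercise = 0.000000; V(0,0) = max -> 10.268026

Answer: Price = V(0,0) = 10.2680


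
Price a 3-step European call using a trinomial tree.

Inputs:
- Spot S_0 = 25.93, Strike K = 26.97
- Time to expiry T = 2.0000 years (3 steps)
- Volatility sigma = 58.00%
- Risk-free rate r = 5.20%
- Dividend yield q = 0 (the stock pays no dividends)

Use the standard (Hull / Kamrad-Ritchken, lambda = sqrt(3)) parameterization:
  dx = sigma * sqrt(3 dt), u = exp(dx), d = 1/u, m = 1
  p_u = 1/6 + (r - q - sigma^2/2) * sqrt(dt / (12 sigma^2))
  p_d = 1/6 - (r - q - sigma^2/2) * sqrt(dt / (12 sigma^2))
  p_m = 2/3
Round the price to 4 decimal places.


Answer: Price = V(0,0) = 8.0152

Derivation:
dt = T/N = 0.666667; dx = sigma*sqrt(3*dt) = 0.820244
u = exp(dx) = 2.271054; d = 1/u = 0.440324
p_u = 0.119445, p_m = 0.666667, p_d = 0.213888
Discount per step: exp(-r*dt) = 0.965927
Stock lattice S(k, j) with j the centered position index:
  k=0: S(0,+0) = 25.9300
  k=1: S(1,-1) = 11.4176; S(1,+0) = 25.9300; S(1,+1) = 58.8884
  k=2: S(2,-2) = 5.0274; S(2,-1) = 11.4176; S(2,+0) = 25.9300; S(2,+1) = 58.8884; S(2,+2) = 133.7388
  k=3: S(3,-3) = 2.2137; S(3,-2) = 5.0274; S(3,-1) = 11.4176; S(3,+0) = 25.9300; S(3,+1) = 58.8884; S(3,+2) = 133.7388; S(3,+3) = 303.7279
Terminal payoffs V(N, j) = max(S_T - K, 0):
  V(3,-3) = 0.000000; V(3,-2) = 0.000000; V(3,-1) = 0.000000; V(3,+0) = 0.000000; V(3,+1) = 31.918420; V(3,+2) = 106.768758; V(3,+3) = 276.757889
Backward induction: V(k, j) = exp(-r*dt) * [p_u * V(k+1, j+1) + p_m * V(k+1, j) + p_d * V(k+1, j-1)]
  V(2,-2) = exp(-r*dt) * [p_u*0.000000 + p_m*0.000000 + p_d*0.000000] = 0.000000
  V(2,-1) = exp(-r*dt) * [p_u*0.000000 + p_m*0.000000 + p_d*0.000000] = 0.000000
  V(2,+0) = exp(-r*dt) * [p_u*31.918420 + p_m*0.000000 + p_d*0.000000] = 3.682592
  V(2,+1) = exp(-r*dt) * [p_u*106.768758 + p_m*31.918420 + p_d*0.000000] = 32.872376
  V(2,+2) = exp(-r*dt) * [p_u*276.757889 + p_m*106.768758 + p_d*31.918420] = 107.279252
  V(1,-1) = exp(-r*dt) * [p_u*3.682592 + p_m*0.000000 + p_d*0.000000] = 0.424880
  V(1,+0) = exp(-r*dt) * [p_u*32.872376 + p_m*3.682592 + p_d*0.000000] = 6.164065
  V(1,+1) = exp(-r*dt) * [p_u*107.279252 + p_m*32.872376 + p_d*3.682592] = 34.306401
  V(0,+0) = exp(-r*dt) * [p_u*34.306401 + p_m*6.164065 + p_d*0.424880] = 8.015245


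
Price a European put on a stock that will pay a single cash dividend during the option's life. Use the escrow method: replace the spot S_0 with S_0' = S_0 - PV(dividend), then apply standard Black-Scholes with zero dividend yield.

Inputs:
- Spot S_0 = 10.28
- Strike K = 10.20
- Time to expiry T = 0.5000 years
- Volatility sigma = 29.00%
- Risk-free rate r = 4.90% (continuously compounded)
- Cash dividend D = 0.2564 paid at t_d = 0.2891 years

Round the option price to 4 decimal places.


PV(D) = D * exp(-r * t_d) = 0.2564 * 0.98593396 = 0.25279347
S_0' = S_0 - PV(D) = 10.2800 - 0.25279347 = 10.02720653
d1 = (ln(S_0'/K) + (r + sigma^2/2)*T) / (sigma*sqrt(T)) = 0.13868720
d2 = d1 - sigma*sqrt(T) = -0.06637377
exp(-rT) = 0.97579769
N(-d1) = 0.44484867; N(-d2) = 0.52645987
P = K * exp(-rT) * N(-d2) - S_0' * N(-d1) = 10.2000 * 0.97579769 * 0.52645987 - 10.02720653 * 0.44484867 = 0.7793

Answer: Price = 0.7793


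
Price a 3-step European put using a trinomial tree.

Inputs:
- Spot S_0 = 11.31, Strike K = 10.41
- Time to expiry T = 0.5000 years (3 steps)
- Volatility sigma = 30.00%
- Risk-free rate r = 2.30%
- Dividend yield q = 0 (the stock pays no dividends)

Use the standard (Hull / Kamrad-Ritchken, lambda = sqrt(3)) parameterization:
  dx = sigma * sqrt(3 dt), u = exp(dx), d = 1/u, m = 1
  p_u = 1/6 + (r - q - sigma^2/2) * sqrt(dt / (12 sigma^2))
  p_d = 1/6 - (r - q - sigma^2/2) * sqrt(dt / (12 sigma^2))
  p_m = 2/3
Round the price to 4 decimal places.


dt = T/N = 0.166667; dx = sigma*sqrt(3*dt) = 0.212132
u = exp(dx) = 1.236311; d = 1/u = 0.808858
p_u = 0.158024, p_m = 0.666667, p_d = 0.175309
Discount per step: exp(-r*dt) = 0.996174
Stock lattice S(k, j) with j the centered position index:
  k=0: S(0,+0) = 11.3100
  k=1: S(1,-1) = 9.1482; S(1,+0) = 11.3100; S(1,+1) = 13.9827
  k=2: S(2,-2) = 7.3996; S(2,-1) = 9.1482; S(2,+0) = 11.3100; S(2,+1) = 13.9827; S(2,+2) = 17.2869
  k=3: S(3,-3) = 5.9852; S(3,-2) = 7.3996; S(3,-1) = 9.1482; S(3,+0) = 11.3100; S(3,+1) = 13.9827; S(3,+2) = 17.2869; S(3,+3) = 21.3720
Terminal payoffs V(N, j) = max(K - S_T, 0):
  V(3,-3) = 4.424791; V(3,-2) = 3.010420; V(3,-1) = 1.261817; V(3,+0) = 0.000000; V(3,+1) = 0.000000; V(3,+2) = 0.000000; V(3,+3) = 0.000000
Backward induction: V(k, j) = exp(-r*dt) * [p_u * V(k+1, j+1) + p_m * V(k+1, j) + p_d * V(k+1, j-1)]
  V(2,-2) = exp(-r*dt) * [p_u*1.261817 + p_m*3.010420 + p_d*4.424791] = 2.970641
  V(2,-1) = exp(-r*dt) * [p_u*0.000000 + p_m*1.261817 + p_d*3.010420] = 1.363728
  V(2,+0) = exp(-r*dt) * [p_u*0.000000 + p_m*0.000000 + p_d*1.261817] = 0.220362
  V(2,+1) = exp(-r*dt) * [p_u*0.000000 + p_m*0.000000 + p_d*0.000000] = 0.000000
  V(2,+2) = exp(-r*dt) * [p_u*0.000000 + p_m*0.000000 + p_d*0.000000] = 0.000000
  V(1,-1) = exp(-r*dt) * [p_u*0.220362 + p_m*1.363728 + p_d*2.970641] = 1.459151
  V(1,+0) = exp(-r*dt) * [p_u*0.000000 + p_m*0.220362 + p_d*1.363728] = 0.384505
  V(1,+1) = exp(-r*dt) * [p_u*0.000000 + p_m*0.000000 + p_d*0.220362] = 0.038484
  V(0,+0) = exp(-r*dt) * [p_u*0.038484 + p_m*0.384505 + p_d*1.459151] = 0.516238

Answer: Price = V(0,0) = 0.5162


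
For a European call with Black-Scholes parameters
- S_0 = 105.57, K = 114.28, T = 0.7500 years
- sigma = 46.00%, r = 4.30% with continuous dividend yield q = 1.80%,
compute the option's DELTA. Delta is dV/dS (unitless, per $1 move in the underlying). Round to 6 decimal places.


d1 = 0.0472489971; d2 = -0.3511226886
phi(d1) = 0.3984972160; exp(-qT) = 0.9865907163; exp(-rT) = 0.9682644857
N(d1) = 0.5188426115
Delta = exp(-qT) * N(d1) = 0.9865907163 * 0.5188426115 = 0.511885

Answer: Delta = 0.511885


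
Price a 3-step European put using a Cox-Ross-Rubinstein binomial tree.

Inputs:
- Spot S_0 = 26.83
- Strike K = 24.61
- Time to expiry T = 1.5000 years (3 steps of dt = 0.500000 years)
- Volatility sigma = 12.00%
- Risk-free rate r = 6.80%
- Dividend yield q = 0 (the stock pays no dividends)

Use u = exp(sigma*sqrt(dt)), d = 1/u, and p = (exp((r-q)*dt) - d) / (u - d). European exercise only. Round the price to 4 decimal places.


dt = T/N = 0.500000
u = exp(sigma*sqrt(dt)) = 1.088557; d = 1/u = 0.918647
p = (exp((r-q)*dt) - d) / (u - d) = 0.682347
Discount per step: exp(-r*dt) = 0.966572
Stock lattice S(k, i) with i counting down-moves:
  k=0: S(0,0) = 26.8300
  k=1: S(1,0) = 29.2060; S(1,1) = 24.6473
  k=2: S(2,0) = 31.7924; S(2,1) = 26.8300; S(2,2) = 22.6422
  k=3: S(3,0) = 34.6078; S(3,1) = 29.2060; S(3,2) = 24.6473; S(3,3) = 20.8002
Terminal payoffs V(N, i) = max(K - S_T, 0):
  V(3,0) = 0.000000; V(3,1) = 0.000000; V(3,2) = 0.000000; V(3,3) = 3.809808
Backward induction: V(k, i) = exp(-r*dt) * [p * V(k+1, i) + (1-p) * V(k+1, i+1)].
  V(2,0) = exp(-r*dt) * [p*0.000000 + (1-p)*0.000000] = 0.000000
  V(2,1) = exp(-r*dt) * [p*0.000000 + (1-p)*0.000000] = 0.000000
  V(2,2) = exp(-r*dt) * [p*0.000000 + (1-p)*3.809808] = 1.169742
  V(1,0) = exp(-r*dt) * [p*0.000000 + (1-p)*0.000000] = 0.000000
  V(1,1) = exp(-r*dt) * [p*0.000000 + (1-p)*1.169742] = 0.359151
  V(0,0) = exp(-r*dt) * [p*0.000000 + (1-p)*0.359151] = 0.110272

Answer: Price = V(0,0) = 0.1103
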